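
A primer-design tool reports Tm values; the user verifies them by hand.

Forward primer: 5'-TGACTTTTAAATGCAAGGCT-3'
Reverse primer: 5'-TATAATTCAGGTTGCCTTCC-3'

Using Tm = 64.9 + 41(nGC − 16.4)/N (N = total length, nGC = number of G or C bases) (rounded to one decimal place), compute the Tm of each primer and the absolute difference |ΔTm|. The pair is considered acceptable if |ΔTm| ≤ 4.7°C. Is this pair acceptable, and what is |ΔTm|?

Forward: G+C = 7, N = 20 → Tm = 64.9 + 41·(7 − 16.4)/20 = 45.6°C.
Reverse: G+C = 8, N = 20 → Tm = 64.9 + 41·(8 − 16.4)/20 = 47.7°C.
|ΔTm| = |45.6 − 47.7| = 2.1°C, ≤ 4.7°C.

|ΔTm| = 2.1°C; the pair is acceptable.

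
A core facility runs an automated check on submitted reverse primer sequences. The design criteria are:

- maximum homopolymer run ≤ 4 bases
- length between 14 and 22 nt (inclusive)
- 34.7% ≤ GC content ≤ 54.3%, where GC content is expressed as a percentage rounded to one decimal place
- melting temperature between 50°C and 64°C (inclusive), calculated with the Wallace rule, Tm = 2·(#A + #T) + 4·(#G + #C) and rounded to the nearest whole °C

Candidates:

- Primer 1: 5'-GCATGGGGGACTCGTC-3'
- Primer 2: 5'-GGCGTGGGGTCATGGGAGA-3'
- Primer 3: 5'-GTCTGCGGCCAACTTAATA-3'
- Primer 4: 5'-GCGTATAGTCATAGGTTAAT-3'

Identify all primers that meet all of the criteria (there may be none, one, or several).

Primer 3 and Primer 4.

Primer 1 (16 nt, A=2 T=3 G=7 C=4): longest run = 5, exceeds 4 ✗; length 16 ✓; GC 11/16 = 68.8%, outside 34.7–54.3% ✗; Tm = 2·5 + 4·11 = 54°C ✓ — fails.
Primer 2 (19 nt, A=3 T=3 G=11 C=2): longest run = 4 ✓; length 19 ✓; GC 13/19 = 68.4%, outside 34.7–54.3% ✗; Tm = 2·6 + 4·13 = 64°C ✓ — fails.
Primer 3 (19 nt, A=5 T=5 G=4 C=5): longest run = 2 ✓; length 19 ✓; GC 9/19 = 47.4% ✓; Tm = 2·10 + 4·9 = 56°C ✓ — passes.
Primer 4 (20 nt, A=6 T=7 G=5 C=2): longest run = 2 ✓; length 20 ✓; GC 7/20 = 35.0% ✓; Tm = 2·13 + 4·7 = 54°C ✓ — passes.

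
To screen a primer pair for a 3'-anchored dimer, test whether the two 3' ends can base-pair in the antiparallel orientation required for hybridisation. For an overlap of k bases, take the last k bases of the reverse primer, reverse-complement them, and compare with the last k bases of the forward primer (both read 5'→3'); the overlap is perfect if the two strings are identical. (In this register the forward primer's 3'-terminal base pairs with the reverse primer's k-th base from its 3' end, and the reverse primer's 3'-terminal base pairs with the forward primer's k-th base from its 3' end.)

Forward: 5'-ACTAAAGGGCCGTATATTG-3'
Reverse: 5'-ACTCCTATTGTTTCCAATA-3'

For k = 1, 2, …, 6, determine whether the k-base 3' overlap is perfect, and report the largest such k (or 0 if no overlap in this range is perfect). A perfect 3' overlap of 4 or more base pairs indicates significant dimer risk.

Longest perfect overlap: 5 complementary base pairs; significant dimer risk (threshold 4).

Last 6 bases (5'→3') — forward …ATATTG, reverse …CCAATA.
Reverse complement of the reverse primer's last 6 bases: TATTGG; its first k bases are the reverse complement of the reverse primer's last k bases, so a perfect k-base overlap needs the forward primer's last k bases to equal them.
Comparing (forward last k vs required): k=1: G vs T ✗; k=2: TG vs TA ✗; k=3: TTG vs TAT ✗; k=4: ATTG vs TATT ✗; k=5: TATTG vs TATTG ✓; k=6: ATATTG vs TATTGG ✗.
Only k = 5 is perfect, so the longest perfect 3' overlap is 5.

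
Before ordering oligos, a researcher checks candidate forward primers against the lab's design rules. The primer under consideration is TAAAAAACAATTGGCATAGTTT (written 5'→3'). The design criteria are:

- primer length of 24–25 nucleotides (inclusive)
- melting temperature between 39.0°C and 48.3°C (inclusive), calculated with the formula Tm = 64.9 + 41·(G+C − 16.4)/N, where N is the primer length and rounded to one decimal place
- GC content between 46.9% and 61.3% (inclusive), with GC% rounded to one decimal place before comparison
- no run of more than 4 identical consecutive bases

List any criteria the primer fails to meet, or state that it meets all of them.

Fails: length, GC content, homopolymer run.

Base counts: A=10, T=7, G=3, C=2 (length 22).
length: length 22, outside 24–25 ✗
Tm: Tm = 64.9 + 41·(5 − 16.4)/22 = 43.7°C ✓
GC content: GC 5/22 = 22.7%, outside 46.9–61.3% ✗
homopolymer run: longest run = 6, exceeds 4 ✗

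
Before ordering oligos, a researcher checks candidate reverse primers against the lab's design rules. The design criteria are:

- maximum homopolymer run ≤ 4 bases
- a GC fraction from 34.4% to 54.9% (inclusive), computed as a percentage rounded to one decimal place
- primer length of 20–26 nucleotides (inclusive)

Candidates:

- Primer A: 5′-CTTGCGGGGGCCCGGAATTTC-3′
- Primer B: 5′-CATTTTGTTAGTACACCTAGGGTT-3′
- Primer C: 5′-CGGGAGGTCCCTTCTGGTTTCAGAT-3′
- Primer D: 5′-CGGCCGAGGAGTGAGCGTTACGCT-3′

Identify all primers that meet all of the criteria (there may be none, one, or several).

Primer B only.

Primer A (21 nt, A=2 T=5 G=8 C=6): longest run = 5, exceeds 4 ✗; GC 14/21 = 66.7%, outside 34.4–54.9% ✗; length 21 ✓ — fails.
Primer B (24 nt, A=5 T=10 G=5 C=4): longest run = 4 ✓; GC 9/24 = 37.5% ✓; length 24 ✓ — passes.
Primer C (25 nt, A=3 T=8 G=8 C=6): longest run = 3 ✓; GC 14/25 = 56.0%, outside 34.4–54.9% ✗; length 25 ✓ — fails.
Primer D (24 nt, A=4 T=4 G=10 C=6): longest run = 2 ✓; GC 16/24 = 66.7%, outside 34.4–54.9% ✗; length 24 ✓ — fails.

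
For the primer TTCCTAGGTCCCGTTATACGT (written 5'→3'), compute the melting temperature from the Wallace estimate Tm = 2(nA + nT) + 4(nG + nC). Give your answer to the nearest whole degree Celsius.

Base counts: A=3, T=8, G=4, C=6 (length 21).
Tm = 2·(3+8) + 4·(4+6) = 2·11 + 4·10 = 22 + 40 = 62°C.

62°C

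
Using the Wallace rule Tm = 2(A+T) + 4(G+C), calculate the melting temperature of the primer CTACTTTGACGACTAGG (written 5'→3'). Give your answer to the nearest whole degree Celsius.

50°C

Base counts: A=4, T=5, G=4, C=4 (length 17).
Tm = 2·(4+5) + 4·(4+4) = 2·9 + 4·8 = 18 + 32 = 50°C.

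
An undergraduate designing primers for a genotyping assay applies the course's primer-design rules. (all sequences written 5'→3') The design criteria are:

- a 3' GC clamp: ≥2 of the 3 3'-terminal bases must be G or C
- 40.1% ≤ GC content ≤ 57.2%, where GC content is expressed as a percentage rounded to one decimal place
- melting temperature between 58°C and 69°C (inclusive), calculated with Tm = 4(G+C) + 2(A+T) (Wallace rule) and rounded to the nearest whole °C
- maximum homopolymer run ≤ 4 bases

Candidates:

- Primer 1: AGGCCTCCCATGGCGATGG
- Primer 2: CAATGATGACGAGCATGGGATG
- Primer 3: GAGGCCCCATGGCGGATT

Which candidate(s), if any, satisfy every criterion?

None of the candidates satisfy all criteria.

Primer 1 (19 nt, A=3 T=3 G=7 C=6): 3' end TGG has 2 G/C ✓; GC 13/19 = 68.4%, outside 40.1–57.2% ✗; Tm = 2·6 + 4·13 = 64°C ✓; longest run = 3 ✓ — fails.
Primer 2 (22 nt, A=7 T=4 G=8 C=3): 3' end ATG has 1 G/C, need ≥2 ✗; GC 11/22 = 50.0% ✓; Tm = 2·11 + 4·11 = 66°C ✓; longest run = 3 ✓ — fails.
Primer 3 (18 nt, A=3 T=3 G=7 C=5): 3' end ATT has 0 G/C, need ≥2 ✗; GC 12/18 = 66.7%, outside 40.1–57.2% ✗; Tm = 2·6 + 4·12 = 60°C ✓; longest run = 4 ✓ — fails.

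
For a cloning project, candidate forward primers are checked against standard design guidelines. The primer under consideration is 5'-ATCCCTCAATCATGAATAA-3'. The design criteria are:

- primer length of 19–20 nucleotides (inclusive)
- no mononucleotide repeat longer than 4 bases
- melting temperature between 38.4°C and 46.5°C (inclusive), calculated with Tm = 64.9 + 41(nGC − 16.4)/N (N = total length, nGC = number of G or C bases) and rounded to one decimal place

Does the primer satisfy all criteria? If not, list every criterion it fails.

Meets all criteria.

Base counts: A=8, T=5, G=1, C=5 (length 19).
length: length 19 ✓
homopolymer run: longest run = 3 ✓
Tm: Tm = 64.9 + 41·(6 − 16.4)/19 = 42.5°C ✓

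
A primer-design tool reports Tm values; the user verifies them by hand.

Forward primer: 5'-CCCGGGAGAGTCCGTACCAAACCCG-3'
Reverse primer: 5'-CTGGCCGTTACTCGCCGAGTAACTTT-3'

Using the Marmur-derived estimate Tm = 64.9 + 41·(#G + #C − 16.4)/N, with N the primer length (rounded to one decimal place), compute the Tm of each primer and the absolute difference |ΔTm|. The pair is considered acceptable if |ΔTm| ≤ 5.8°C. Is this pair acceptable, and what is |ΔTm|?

|ΔTm| = 4.8°C; the pair is acceptable.

Forward: G+C = 17, N = 25 → Tm = 64.9 + 41·(17 − 16.4)/25 = 65.9°C.
Reverse: G+C = 14, N = 26 → Tm = 64.9 + 41·(14 − 16.4)/26 = 61.1°C.
|ΔTm| = |65.9 − 61.1| = 4.8°C, ≤ 5.8°C.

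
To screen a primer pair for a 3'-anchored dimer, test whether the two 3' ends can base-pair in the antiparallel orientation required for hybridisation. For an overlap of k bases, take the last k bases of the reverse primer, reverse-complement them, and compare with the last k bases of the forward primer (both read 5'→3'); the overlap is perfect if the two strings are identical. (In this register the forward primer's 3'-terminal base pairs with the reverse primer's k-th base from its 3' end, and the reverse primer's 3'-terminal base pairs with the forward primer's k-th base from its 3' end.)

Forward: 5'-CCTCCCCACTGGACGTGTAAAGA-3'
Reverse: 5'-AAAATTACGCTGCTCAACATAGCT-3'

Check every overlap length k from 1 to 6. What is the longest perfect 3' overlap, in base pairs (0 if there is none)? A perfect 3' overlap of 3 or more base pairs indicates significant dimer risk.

Last 6 bases (5'→3') — forward …TAAAGA, reverse …ATAGCT.
Reverse complement of the reverse primer's last 6 bases: AGCTAT; its first k bases are the reverse complement of the reverse primer's last k bases, so a perfect k-base overlap needs the forward primer's last k bases to equal them.
Comparing (forward last k vs required): k=1: A vs A ✓; k=2: GA vs AG ✗; k=3: AGA vs AGC ✗; k=4: AAGA vs AGCT ✗; k=5: AAAGA vs AGCTA ✗; k=6: TAAAGA vs AGCTAT ✗.
Only k = 1 is perfect, so the longest perfect 3' overlap is 1.

Longest perfect overlap: 1 complementary base pair; below the dimer-risk threshold (threshold 3).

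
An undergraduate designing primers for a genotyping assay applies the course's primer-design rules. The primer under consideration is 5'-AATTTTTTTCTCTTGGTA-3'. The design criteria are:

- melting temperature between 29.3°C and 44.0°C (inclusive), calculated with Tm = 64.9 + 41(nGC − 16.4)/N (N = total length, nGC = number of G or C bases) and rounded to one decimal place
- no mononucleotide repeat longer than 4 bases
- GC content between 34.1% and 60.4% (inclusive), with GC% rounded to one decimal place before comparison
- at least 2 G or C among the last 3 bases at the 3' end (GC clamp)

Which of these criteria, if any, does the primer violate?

Base counts: A=3, T=11, G=2, C=2 (length 18).
Tm: Tm = 64.9 + 41·(4 − 16.4)/18 = 36.7°C ✓
homopolymer run: longest run = 7, exceeds 4 ✗
GC content: GC 4/18 = 22.2%, outside 34.1–60.4% ✗
GC clamp: 3' end GTA has 1 G/C, need ≥2 ✗

Fails: homopolymer run, GC content, GC clamp.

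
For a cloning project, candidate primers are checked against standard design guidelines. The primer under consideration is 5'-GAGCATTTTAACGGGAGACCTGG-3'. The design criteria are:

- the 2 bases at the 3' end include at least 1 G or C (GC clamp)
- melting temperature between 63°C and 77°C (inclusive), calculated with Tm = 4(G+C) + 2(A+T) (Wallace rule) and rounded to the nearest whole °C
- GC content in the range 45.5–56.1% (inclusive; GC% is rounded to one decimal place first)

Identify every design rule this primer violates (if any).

Base counts: A=6, T=5, G=8, C=4 (length 23).
GC clamp: 3' end GG has 2 G/C ✓
Tm: Tm = 2·11 + 4·12 = 70°C ✓
GC content: GC 12/23 = 52.2% ✓

Meets all criteria.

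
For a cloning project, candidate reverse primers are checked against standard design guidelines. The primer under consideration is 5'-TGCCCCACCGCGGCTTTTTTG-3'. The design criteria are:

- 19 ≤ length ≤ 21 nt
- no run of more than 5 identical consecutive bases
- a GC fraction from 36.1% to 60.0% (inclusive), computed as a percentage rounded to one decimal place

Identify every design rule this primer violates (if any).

Fails: homopolymer run, GC content.

Base counts: A=1, T=7, G=5, C=8 (length 21).
length: length 21 ✓
homopolymer run: longest run = 6, exceeds 5 ✗
GC content: GC 13/21 = 61.9%, outside 36.1–60.0% ✗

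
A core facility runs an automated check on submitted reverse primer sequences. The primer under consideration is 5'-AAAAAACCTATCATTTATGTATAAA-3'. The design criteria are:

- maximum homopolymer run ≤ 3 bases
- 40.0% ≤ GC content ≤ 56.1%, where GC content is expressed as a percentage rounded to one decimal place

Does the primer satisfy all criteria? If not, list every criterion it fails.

Fails: homopolymer run, GC content.

Base counts: A=13, T=8, G=1, C=3 (length 25).
homopolymer run: longest run = 6, exceeds 3 ✗
GC content: GC 4/25 = 16.0%, outside 40.0–56.1% ✗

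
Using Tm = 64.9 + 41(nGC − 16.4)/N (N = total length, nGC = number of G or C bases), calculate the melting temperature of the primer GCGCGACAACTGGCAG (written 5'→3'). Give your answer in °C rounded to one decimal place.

Base counts: A=4, T=1, G=6, C=5; G+C = 11, N = 16.
Tm = 64.9 + 41·(11 − 16.4)/16 = 64.9 + -221.40/16 = 51.1°C.

51.1°C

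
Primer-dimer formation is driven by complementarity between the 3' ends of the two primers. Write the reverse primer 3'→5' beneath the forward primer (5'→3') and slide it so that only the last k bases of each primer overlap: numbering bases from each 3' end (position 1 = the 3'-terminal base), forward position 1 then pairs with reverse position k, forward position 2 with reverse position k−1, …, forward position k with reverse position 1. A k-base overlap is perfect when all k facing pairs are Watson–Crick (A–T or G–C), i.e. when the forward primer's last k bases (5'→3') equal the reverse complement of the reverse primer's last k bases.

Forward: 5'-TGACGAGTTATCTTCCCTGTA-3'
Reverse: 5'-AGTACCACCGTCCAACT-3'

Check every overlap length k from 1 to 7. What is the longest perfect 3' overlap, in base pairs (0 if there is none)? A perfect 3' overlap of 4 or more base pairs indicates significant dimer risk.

Longest perfect overlap: 1 complementary base pair; below the dimer-risk threshold (threshold 4).

Last 7 bases (5'→3') — forward …CCCTGTA, reverse …TCCAACT.
Reverse complement of the reverse primer's last 7 bases: AGTTGGA; its first k bases are the reverse complement of the reverse primer's last k bases, so a perfect k-base overlap needs the forward primer's last k bases to equal them.
Comparing (forward last k vs required): k=1: A vs A ✓; k=2: TA vs AG ✗; k=3: GTA vs AGT ✗; k=4: TGTA vs AGTT ✗; k=5: CTGTA vs AGTTG ✗; k=6: CCTGTA vs AGTTGG ✗; k=7: CCCTGTA vs AGTTGGA ✗.
Only k = 1 is perfect, so the longest perfect 3' overlap is 1.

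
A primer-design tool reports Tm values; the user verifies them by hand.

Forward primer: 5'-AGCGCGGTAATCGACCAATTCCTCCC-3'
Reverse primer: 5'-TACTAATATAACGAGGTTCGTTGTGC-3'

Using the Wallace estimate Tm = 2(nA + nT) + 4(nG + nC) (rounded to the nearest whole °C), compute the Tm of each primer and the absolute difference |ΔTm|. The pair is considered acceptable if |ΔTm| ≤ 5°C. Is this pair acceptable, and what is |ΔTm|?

|ΔTm| = 10°C; the pair is not acceptable.

Forward: A=6 T=5 G=5 C=10 → Tm = 2·11 + 4·15 = 82°C.
Reverse: A=7 T=9 G=6 C=4 → Tm = 2·16 + 4·10 = 72°C.
|ΔTm| = |82 − 72| = 10°C, > 5°C.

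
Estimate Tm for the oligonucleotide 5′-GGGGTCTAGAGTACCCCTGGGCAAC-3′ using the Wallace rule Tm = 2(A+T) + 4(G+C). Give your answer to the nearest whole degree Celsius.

Base counts: A=5, T=4, G=9, C=7 (length 25).
Tm = 2·(5+4) + 4·(9+7) = 2·9 + 4·16 = 18 + 64 = 82°C.

82°C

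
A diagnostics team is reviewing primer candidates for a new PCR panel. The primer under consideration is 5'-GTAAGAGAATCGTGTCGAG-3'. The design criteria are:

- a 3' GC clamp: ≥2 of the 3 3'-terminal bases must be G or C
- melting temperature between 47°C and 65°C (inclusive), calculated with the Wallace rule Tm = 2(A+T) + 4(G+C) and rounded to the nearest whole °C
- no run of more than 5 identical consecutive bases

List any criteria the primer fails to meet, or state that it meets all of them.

Meets all criteria.

Base counts: A=6, T=4, G=7, C=2 (length 19).
GC clamp: 3' end GAG has 2 G/C ✓
Tm: Tm = 2·10 + 4·9 = 56°C ✓
homopolymer run: longest run = 2 ✓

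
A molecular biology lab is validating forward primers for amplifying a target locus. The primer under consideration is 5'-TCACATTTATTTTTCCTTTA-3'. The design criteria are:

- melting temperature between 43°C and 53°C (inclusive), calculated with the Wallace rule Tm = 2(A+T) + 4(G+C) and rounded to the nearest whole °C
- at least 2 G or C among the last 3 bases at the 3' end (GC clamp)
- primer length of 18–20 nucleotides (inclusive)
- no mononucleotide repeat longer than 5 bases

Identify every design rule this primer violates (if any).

Fails: GC clamp.

Base counts: A=4, T=12, G=0, C=4 (length 20).
Tm: Tm = 2·16 + 4·4 = 48°C ✓
GC clamp: 3' end TTA has 0 G/C, need ≥2 ✗
length: length 20 ✓
homopolymer run: longest run = 5 ✓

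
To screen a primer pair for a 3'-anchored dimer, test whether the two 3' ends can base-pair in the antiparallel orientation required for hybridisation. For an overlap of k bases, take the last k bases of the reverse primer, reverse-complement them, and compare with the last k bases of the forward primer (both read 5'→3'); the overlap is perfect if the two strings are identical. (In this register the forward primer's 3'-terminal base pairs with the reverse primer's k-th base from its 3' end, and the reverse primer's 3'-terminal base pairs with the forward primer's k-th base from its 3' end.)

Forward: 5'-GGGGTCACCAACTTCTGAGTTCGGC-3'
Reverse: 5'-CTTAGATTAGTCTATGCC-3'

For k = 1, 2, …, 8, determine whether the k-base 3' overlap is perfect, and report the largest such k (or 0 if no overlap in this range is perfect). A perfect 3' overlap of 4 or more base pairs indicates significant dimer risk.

Last 8 bases (5'→3') — forward …AGTTCGGC, reverse …TCTATGCC.
Reverse complement of the reverse primer's last 8 bases: GGCATAGA; its first k bases are the reverse complement of the reverse primer's last k bases, so a perfect k-base overlap needs the forward primer's last k bases to equal them.
Comparing (forward last k vs required): k=1: C vs G ✗; k=2: GC vs GG ✗; k=3: GGC vs GGC ✓; k=4: CGGC vs GGCA ✗; k=5: TCGGC vs GGCAT ✗; k=6: TTCGGC vs GGCATA ✗; k=7: GTTCGGC vs GGCATAG ✗; k=8: AGTTCGGC vs GGCATAGA ✗.
Only k = 3 is perfect, so the longest perfect 3' overlap is 3.

Longest perfect overlap: 3 complementary base pairs; below the dimer-risk threshold (threshold 4).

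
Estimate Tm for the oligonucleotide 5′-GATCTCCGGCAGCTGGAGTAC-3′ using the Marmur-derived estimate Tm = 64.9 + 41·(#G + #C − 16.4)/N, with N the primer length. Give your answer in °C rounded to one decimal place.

58.3°C

Base counts: A=4, T=4, G=7, C=6; G+C = 13, N = 21.
Tm = 64.9 + 41·(13 − 16.4)/21 = 64.9 + -139.40/21 = 58.3°C.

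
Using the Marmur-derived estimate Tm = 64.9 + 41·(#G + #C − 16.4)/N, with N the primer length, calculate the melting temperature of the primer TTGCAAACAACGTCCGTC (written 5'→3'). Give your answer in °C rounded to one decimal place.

48.0°C

Base counts: A=5, T=4, G=3, C=6; G+C = 9, N = 18.
Tm = 64.9 + 41·(9 − 16.4)/18 = 64.9 + -303.40/18 = 48.0°C.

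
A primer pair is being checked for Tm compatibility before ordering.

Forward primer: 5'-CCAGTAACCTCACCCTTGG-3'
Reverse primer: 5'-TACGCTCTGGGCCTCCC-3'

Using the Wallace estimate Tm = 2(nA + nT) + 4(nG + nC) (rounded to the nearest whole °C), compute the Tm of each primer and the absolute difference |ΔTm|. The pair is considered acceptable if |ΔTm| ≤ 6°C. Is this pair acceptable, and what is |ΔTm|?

|ΔTm| = 2°C; the pair is acceptable.

Forward: A=4 T=4 G=3 C=8 → Tm = 2·8 + 4·11 = 60°C.
Reverse: A=1 T=4 G=4 C=8 → Tm = 2·5 + 4·12 = 58°C.
|ΔTm| = |60 − 58| = 2°C, ≤ 6°C.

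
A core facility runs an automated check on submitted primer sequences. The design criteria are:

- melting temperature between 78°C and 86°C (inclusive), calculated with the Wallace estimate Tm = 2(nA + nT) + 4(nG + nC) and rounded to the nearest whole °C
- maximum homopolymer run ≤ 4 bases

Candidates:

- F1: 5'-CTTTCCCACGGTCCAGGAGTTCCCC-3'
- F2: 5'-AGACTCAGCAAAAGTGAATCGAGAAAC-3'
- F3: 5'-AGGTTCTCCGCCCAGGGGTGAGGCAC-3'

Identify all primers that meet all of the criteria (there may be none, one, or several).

F1 only.

F1 (25 nt, A=3 T=6 G=5 C=11): Tm = 2·9 + 4·16 = 82°C ✓; longest run = 4 ✓ — passes.
F2 (27 nt, A=13 T=3 G=6 C=5): Tm = 2·16 + 4·11 = 76°C, outside 78–86°C ✗; longest run = 4 ✓ — fails.
F3 (26 nt, A=4 T=4 G=10 C=8): Tm = 2·8 + 4·18 = 88°C, outside 78–86°C ✗; longest run = 4 ✓ — fails.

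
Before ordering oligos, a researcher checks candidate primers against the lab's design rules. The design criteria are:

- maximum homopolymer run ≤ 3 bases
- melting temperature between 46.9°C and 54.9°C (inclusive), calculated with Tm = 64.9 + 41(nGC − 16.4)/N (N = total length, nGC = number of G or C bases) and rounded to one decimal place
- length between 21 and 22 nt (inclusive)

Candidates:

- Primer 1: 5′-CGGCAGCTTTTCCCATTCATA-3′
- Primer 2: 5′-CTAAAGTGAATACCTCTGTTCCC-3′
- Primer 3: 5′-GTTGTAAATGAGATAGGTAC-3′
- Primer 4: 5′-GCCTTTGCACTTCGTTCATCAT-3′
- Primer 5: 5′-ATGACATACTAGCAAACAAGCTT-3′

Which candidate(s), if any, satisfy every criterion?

Primer 1 (21 nt, A=4 T=7 G=3 C=7): longest run = 4, exceeds 3 ✗; Tm = 64.9 + 41·(10 − 16.4)/21 = 52.4°C ✓; length 21 ✓ — fails.
Primer 2 (23 nt, A=6 T=7 G=3 C=7): longest run = 3 ✓; Tm = 64.9 + 41·(10 − 16.4)/23 = 53.5°C ✓; length 23, outside 21–22 ✗ — fails.
Primer 3 (20 nt, A=7 T=6 G=6 C=1): longest run = 3 ✓; Tm = 64.9 + 41·(7 − 16.4)/20 = 45.6°C, outside 46.9–54.9°C ✗; length 20, outside 21–22 ✗ — fails.
Primer 4 (22 nt, A=3 T=9 G=3 C=7): longest run = 3 ✓; Tm = 64.9 + 41·(10 − 16.4)/22 = 53.0°C ✓; length 22 ✓ — passes.
Primer 5 (23 nt, A=10 T=5 G=3 C=5): longest run = 3 ✓; Tm = 64.9 + 41·(8 − 16.4)/23 = 49.9°C ✓; length 23, outside 21–22 ✗ — fails.

Primer 4 only.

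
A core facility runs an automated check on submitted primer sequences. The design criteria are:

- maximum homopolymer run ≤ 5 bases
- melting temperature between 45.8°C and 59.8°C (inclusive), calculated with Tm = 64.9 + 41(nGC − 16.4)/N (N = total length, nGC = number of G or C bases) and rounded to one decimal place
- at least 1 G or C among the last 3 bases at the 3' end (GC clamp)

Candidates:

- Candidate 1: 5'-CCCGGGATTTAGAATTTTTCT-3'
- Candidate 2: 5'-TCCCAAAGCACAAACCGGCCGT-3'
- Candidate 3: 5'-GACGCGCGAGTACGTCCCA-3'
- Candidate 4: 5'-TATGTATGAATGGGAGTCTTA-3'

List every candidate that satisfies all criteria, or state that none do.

Candidate 1 (21 nt, A=4 T=9 G=4 C=4): longest run = 5 ✓; Tm = 64.9 + 41·(8 − 16.4)/21 = 48.5°C ✓; 3' end TCT has 1 G/C ✓ — passes.
Candidate 2 (22 nt, A=7 T=2 G=4 C=9): longest run = 3 ✓; Tm = 64.9 + 41·(13 − 16.4)/22 = 58.6°C ✓; 3' end CGT has 2 G/C ✓ — passes.
Candidate 3 (19 nt, A=4 T=2 G=6 C=7): longest run = 3 ✓; Tm = 64.9 + 41·(13 − 16.4)/19 = 57.6°C ✓; 3' end CCA has 2 G/C ✓ — passes.
Candidate 4 (21 nt, A=6 T=8 G=6 C=1): longest run = 3 ✓; Tm = 64.9 + 41·(7 − 16.4)/21 = 46.5°C ✓; 3' end TTA has 0 G/C, need ≥1 ✗ — fails.

Candidate 1, Candidate 2 and Candidate 3.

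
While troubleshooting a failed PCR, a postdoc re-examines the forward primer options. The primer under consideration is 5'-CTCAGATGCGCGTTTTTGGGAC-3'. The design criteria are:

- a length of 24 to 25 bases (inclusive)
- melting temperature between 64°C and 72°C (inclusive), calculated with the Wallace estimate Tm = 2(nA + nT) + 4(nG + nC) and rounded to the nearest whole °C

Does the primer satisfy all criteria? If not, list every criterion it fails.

Base counts: A=3, T=7, G=7, C=5 (length 22).
length: length 22, outside 24–25 ✗
Tm: Tm = 2·10 + 4·12 = 68°C ✓

Fails: length.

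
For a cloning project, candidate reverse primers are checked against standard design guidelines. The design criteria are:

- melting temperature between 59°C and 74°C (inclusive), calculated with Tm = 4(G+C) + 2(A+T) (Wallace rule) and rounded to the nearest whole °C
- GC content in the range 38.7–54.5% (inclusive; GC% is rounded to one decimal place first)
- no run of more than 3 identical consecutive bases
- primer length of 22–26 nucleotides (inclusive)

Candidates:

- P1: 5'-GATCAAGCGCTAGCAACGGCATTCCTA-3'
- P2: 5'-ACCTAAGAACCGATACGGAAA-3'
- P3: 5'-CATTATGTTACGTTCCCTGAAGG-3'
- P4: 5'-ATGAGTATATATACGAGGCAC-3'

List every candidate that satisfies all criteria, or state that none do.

P3 only.

P1 (27 nt, A=8 T=5 G=6 C=8): Tm = 2·13 + 4·14 = 82°C, outside 59–74°C ✗; GC 14/27 = 51.9% ✓; longest run = 2 ✓; length 27, outside 22–26 ✗ — fails.
P2 (21 nt, A=10 T=2 G=4 C=5): Tm = 2·12 + 4·9 = 60°C ✓; GC 9/21 = 42.9% ✓; longest run = 3 ✓; length 21, outside 22–26 ✗ — fails.
P3 (23 nt, A=5 T=8 G=5 C=5): Tm = 2·13 + 4·10 = 66°C ✓; GC 10/23 = 43.5% ✓; longest run = 3 ✓; length 23 ✓ — passes.
P4 (21 nt, A=8 T=5 G=5 C=3): Tm = 2·13 + 4·8 = 58°C, outside 59–74°C ✗; GC 8/21 = 38.1%, outside 38.7–54.5% ✗; longest run = 2 ✓; length 21, outside 22–26 ✗ — fails.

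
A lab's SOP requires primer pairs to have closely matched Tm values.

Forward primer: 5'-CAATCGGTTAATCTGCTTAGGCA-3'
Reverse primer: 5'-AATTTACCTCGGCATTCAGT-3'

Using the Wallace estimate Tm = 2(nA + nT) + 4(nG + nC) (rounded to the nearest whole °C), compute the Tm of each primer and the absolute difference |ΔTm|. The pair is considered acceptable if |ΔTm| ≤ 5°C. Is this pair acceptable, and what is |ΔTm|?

|ΔTm| = 10°C; the pair is not acceptable.

Forward: A=6 T=7 G=5 C=5 → Tm = 2·13 + 4·10 = 66°C.
Reverse: A=5 T=7 G=3 C=5 → Tm = 2·12 + 4·8 = 56°C.
|ΔTm| = |66 − 56| = 10°C, > 5°C.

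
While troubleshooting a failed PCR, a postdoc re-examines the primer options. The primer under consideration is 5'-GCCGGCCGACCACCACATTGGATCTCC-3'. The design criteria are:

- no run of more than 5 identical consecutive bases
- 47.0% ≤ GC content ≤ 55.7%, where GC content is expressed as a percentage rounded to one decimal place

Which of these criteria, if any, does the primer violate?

Fails: GC content.

Base counts: A=5, T=4, G=6, C=12 (length 27).
homopolymer run: longest run = 2 ✓
GC content: GC 18/27 = 66.7%, outside 47.0–55.7% ✗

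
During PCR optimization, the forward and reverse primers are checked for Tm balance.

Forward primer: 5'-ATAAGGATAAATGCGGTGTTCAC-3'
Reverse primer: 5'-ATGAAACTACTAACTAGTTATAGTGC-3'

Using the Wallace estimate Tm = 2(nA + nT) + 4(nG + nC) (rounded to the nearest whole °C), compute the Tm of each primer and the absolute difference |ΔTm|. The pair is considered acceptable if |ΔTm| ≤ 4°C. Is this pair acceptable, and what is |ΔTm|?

Forward: A=8 T=6 G=6 C=3 → Tm = 2·14 + 4·9 = 64°C.
Reverse: A=10 T=8 G=4 C=4 → Tm = 2·18 + 4·8 = 68°C.
|ΔTm| = |64 − 68| = 4°C, ≤ 4°C.

|ΔTm| = 4°C; the pair is acceptable.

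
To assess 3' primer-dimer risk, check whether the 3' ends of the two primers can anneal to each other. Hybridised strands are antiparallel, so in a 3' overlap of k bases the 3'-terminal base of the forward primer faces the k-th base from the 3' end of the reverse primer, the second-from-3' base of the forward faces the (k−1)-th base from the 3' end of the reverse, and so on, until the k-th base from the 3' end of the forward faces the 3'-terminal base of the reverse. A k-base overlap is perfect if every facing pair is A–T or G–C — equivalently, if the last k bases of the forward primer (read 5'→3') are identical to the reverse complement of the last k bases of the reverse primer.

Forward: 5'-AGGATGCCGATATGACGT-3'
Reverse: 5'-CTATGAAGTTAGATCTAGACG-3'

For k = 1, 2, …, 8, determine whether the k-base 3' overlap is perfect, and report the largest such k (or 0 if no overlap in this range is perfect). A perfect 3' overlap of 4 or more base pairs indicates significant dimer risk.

Longest perfect overlap: 3 complementary base pairs; below the dimer-risk threshold (threshold 4).

Last 8 bases (5'→3') — forward …TATGACGT, reverse …TCTAGACG.
Reverse complement of the reverse primer's last 8 bases: CGTCTAGA; its first k bases are the reverse complement of the reverse primer's last k bases, so a perfect k-base overlap needs the forward primer's last k bases to equal them.
Comparing (forward last k vs required): k=1: T vs C ✗; k=2: GT vs CG ✗; k=3: CGT vs CGT ✓; k=4: ACGT vs CGTC ✗; k=5: GACGT vs CGTCT ✗; k=6: TGACGT vs CGTCTA ✗; k=7: ATGACGT vs CGTCTAG ✗; k=8: TATGACGT vs CGTCTAGA ✗.
Only k = 3 is perfect, so the longest perfect 3' overlap is 3.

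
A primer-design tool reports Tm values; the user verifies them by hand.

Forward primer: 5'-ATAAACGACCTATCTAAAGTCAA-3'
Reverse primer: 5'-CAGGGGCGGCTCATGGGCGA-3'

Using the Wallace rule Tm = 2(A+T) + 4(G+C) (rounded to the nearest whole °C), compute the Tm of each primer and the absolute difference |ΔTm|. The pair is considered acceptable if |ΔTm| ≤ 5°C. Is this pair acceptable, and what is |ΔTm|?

Forward: A=11 T=5 G=2 C=5 → Tm = 2·16 + 4·7 = 60°C.
Reverse: A=3 T=2 G=10 C=5 → Tm = 2·5 + 4·15 = 70°C.
|ΔTm| = |60 − 70| = 10°C, > 5°C.

|ΔTm| = 10°C; the pair is not acceptable.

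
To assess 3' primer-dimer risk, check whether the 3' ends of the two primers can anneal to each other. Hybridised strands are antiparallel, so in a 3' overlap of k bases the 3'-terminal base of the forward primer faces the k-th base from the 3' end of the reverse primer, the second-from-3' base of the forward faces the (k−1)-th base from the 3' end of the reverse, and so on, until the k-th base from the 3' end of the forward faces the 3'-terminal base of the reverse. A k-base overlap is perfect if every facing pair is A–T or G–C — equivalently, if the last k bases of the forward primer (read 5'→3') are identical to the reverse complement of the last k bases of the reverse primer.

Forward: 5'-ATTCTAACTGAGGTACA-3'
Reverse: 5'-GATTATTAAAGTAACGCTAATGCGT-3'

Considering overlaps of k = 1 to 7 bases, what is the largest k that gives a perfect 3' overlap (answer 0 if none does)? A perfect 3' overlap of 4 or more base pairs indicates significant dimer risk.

Last 7 bases (5'→3') — forward …AGGTACA, reverse …AATGCGT.
Reverse complement of the reverse primer's last 7 bases: ACGCATT; its first k bases are the reverse complement of the reverse primer's last k bases, so a perfect k-base overlap needs the forward primer's last k bases to equal them.
Comparing (forward last k vs required): k=1: A vs A ✓; k=2: CA vs AC ✗; k=3: ACA vs ACG ✗; k=4: TACA vs ACGC ✗; k=5: GTACA vs ACGCA ✗; k=6: GGTACA vs ACGCAT ✗; k=7: AGGTACA vs ACGCATT ✗.
Only k = 1 is perfect, so the longest perfect 3' overlap is 1.

Longest perfect overlap: 1 complementary base pair; below the dimer-risk threshold (threshold 4).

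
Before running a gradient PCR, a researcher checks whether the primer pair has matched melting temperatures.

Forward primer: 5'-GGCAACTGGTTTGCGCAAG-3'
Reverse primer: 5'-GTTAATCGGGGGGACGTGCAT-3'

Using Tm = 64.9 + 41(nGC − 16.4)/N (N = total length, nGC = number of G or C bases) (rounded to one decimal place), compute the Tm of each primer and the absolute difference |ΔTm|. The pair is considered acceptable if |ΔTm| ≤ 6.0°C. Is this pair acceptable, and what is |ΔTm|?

Forward: G+C = 11, N = 19 → Tm = 64.9 + 41·(11 − 16.4)/19 = 53.2°C.
Reverse: G+C = 12, N = 21 → Tm = 64.9 + 41·(12 − 16.4)/21 = 56.3°C.
|ΔTm| = |53.2 − 56.3| = 3.1°C, ≤ 6.0°C.

|ΔTm| = 3.1°C; the pair is acceptable.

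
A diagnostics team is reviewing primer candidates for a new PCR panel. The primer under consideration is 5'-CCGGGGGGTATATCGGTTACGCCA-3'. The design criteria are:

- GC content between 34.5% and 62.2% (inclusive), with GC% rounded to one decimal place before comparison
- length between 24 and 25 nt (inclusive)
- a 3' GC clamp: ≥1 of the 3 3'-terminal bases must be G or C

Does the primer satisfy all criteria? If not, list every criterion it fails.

Base counts: A=4, T=5, G=9, C=6 (length 24).
GC content: GC 15/24 = 62.5%, outside 34.5–62.2% ✗
length: length 24 ✓
GC clamp: 3' end CCA has 2 G/C ✓

Fails: GC content.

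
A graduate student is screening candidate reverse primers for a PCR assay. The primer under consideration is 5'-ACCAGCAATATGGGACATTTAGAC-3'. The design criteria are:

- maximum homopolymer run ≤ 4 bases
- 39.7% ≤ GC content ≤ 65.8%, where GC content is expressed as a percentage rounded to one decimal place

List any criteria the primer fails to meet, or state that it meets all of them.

Base counts: A=9, T=5, G=5, C=5 (length 24).
homopolymer run: longest run = 3 ✓
GC content: GC 10/24 = 41.7% ✓

Meets all criteria.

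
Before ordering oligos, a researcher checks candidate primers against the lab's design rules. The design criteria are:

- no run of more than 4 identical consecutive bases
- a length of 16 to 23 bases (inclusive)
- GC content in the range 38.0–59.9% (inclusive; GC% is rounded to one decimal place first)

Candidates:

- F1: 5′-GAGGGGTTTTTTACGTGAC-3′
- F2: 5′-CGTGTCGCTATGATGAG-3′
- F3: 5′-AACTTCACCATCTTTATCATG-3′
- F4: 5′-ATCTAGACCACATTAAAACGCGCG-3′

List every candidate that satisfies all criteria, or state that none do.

F1 (19 nt, A=3 T=7 G=7 C=2): longest run = 6, exceeds 4 ✗; length 19 ✓; GC 9/19 = 47.4% ✓ — fails.
F2 (17 nt, A=3 T=5 G=6 C=3): longest run = 1 ✓; length 17 ✓; GC 9/17 = 52.9% ✓ — passes.
F3 (21 nt, A=6 T=8 G=1 C=6): longest run = 3 ✓; length 21 ✓; GC 7/21 = 33.3%, outside 38.0–59.9% ✗ — fails.
F4 (24 nt, A=9 T=4 G=4 C=7): longest run = 4 ✓; length 24, outside 16–23 ✗; GC 11/24 = 45.8% ✓ — fails.

F2 only.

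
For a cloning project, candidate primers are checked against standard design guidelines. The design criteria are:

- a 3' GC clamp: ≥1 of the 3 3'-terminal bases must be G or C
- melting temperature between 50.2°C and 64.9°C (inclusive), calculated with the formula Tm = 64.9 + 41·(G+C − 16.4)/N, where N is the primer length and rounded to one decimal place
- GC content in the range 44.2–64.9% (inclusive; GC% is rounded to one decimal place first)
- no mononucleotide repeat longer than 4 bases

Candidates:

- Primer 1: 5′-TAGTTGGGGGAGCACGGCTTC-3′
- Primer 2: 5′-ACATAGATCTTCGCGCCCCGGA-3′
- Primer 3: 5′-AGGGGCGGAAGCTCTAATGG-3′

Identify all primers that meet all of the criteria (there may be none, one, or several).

Primer 1 (21 nt, A=3 T=5 G=9 C=4): 3' end TTC has 1 G/C ✓; Tm = 64.9 + 41·(13 − 16.4)/21 = 58.3°C ✓; GC 13/21 = 61.9% ✓; longest run = 5, exceeds 4 ✗ — fails.
Primer 2 (22 nt, A=5 T=4 G=5 C=8): 3' end GGA has 2 G/C ✓; Tm = 64.9 + 41·(13 − 16.4)/22 = 58.6°C ✓; GC 13/22 = 59.1% ✓; longest run = 4 ✓ — passes.
Primer 3 (20 nt, A=5 T=3 G=9 C=3): 3' end TGG has 2 G/C ✓; Tm = 64.9 + 41·(12 − 16.4)/20 = 55.9°C ✓; GC 12/20 = 60.0% ✓; longest run = 4 ✓ — passes.

Primer 2 and Primer 3.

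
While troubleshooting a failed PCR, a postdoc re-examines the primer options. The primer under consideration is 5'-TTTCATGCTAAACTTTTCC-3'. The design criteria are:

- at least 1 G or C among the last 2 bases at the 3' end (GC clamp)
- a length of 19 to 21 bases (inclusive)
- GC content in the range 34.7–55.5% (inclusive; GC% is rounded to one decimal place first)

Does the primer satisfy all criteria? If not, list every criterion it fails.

Fails: GC content.

Base counts: A=4, T=9, G=1, C=5 (length 19).
GC clamp: 3' end CC has 2 G/C ✓
length: length 19 ✓
GC content: GC 6/19 = 31.6%, outside 34.7–55.5% ✗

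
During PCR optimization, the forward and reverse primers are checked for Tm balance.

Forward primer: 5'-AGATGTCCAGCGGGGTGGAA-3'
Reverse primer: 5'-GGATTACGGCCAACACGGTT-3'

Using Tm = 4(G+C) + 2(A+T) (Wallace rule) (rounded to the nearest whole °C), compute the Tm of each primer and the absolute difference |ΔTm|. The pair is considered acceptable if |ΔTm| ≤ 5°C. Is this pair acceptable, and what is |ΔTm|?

|ΔTm| = 2°C; the pair is acceptable.

Forward: A=5 T=3 G=9 C=3 → Tm = 2·8 + 4·12 = 64°C.
Reverse: A=5 T=4 G=6 C=5 → Tm = 2·9 + 4·11 = 62°C.
|ΔTm| = |64 − 62| = 2°C, ≤ 5°C.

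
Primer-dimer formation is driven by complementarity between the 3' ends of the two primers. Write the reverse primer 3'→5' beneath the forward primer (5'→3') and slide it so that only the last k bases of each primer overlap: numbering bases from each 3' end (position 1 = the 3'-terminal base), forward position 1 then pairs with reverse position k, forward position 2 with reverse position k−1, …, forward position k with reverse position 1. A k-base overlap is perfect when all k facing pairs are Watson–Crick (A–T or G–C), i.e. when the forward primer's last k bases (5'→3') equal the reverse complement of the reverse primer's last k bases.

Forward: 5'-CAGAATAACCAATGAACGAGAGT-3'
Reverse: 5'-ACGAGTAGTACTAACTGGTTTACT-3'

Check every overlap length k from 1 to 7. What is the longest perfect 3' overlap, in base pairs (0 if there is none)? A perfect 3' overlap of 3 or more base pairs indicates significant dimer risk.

Longest perfect overlap: 3 complementary base pairs; significant dimer risk (threshold 3).

Last 7 bases (5'→3') — forward …CGAGAGT, reverse …GTTTACT.
Reverse complement of the reverse primer's last 7 bases: AGTAAAC; its first k bases are the reverse complement of the reverse primer's last k bases, so a perfect k-base overlap needs the forward primer's last k bases to equal them.
Comparing (forward last k vs required): k=1: T vs A ✗; k=2: GT vs AG ✗; k=3: AGT vs AGT ✓; k=4: GAGT vs AGTA ✗; k=5: AGAGT vs AGTAA ✗; k=6: GAGAGT vs AGTAAA ✗; k=7: CGAGAGT vs AGTAAAC ✗.
Only k = 3 is perfect, so the longest perfect 3' overlap is 3.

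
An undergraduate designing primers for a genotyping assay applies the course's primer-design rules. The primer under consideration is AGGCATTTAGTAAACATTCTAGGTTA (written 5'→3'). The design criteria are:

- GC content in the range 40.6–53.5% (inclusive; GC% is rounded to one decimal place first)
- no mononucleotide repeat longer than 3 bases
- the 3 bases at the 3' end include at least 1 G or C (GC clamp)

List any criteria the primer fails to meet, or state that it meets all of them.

Fails: GC content, GC clamp.

Base counts: A=9, T=9, G=5, C=3 (length 26).
GC content: GC 8/26 = 30.8%, outside 40.6–53.5% ✗
homopolymer run: longest run = 3 ✓
GC clamp: 3' end TTA has 0 G/C, need ≥1 ✗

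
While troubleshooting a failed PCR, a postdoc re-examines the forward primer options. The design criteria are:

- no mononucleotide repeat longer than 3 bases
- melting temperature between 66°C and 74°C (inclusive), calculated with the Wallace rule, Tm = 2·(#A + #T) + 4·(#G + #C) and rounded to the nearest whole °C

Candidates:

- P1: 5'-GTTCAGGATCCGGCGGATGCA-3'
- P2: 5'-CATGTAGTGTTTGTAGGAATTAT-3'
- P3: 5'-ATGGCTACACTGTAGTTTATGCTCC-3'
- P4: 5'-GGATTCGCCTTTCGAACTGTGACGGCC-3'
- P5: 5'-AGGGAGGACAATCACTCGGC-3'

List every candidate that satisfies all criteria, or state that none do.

P1 (21 nt, A=4 T=4 G=8 C=5): longest run = 2 ✓; Tm = 2·8 + 4·13 = 68°C ✓ — passes.
P2 (23 nt, A=6 T=10 G=6 C=1): longest run = 3 ✓; Tm = 2·16 + 4·7 = 60°C, outside 66–74°C ✗ — fails.
P3 (25 nt, A=5 T=9 G=5 C=6): longest run = 3 ✓; Tm = 2·14 + 4·11 = 72°C ✓ — passes.
P4 (27 nt, A=4 T=7 G=8 C=8): longest run = 3 ✓; Tm = 2·11 + 4·16 = 86°C, outside 66–74°C ✗ — fails.
P5 (20 nt, A=6 T=2 G=7 C=5): longest run = 3 ✓; Tm = 2·8 + 4·12 = 64°C, outside 66–74°C ✗ — fails.

P1 and P3.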